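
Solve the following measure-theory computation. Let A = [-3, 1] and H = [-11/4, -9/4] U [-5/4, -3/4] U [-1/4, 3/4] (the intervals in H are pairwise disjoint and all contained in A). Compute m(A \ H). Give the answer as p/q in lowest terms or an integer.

The ambient interval has length m(A) = 1 - (-3) = 4.
Since the holes are disjoint and sit inside A, by finite additivity
  m(H) = sum_i (b_i - a_i), and m(A \ H) = m(A) - m(H).
Computing the hole measures:
  m(H_1) = -9/4 - (-11/4) = 1/2.
  m(H_2) = -3/4 - (-5/4) = 1/2.
  m(H_3) = 3/4 - (-1/4) = 1.
Summed: m(H) = 1/2 + 1/2 + 1 = 2.
So m(A \ H) = 4 - 2 = 2.

2


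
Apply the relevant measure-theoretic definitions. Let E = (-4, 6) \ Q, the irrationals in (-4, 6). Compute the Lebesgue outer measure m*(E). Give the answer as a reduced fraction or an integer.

The interval I = (-4, 6) has m(I) = 6 - (-4) = 10 (endpoints are measure-zero, so open/closed/half-open agree). Write I = (I cap Q) u (I \ Q). The rationals in I are countable, so m*(I cap Q) = 0 (cover each rational by intervals whose total length is arbitrarily small). By countable subadditivity m*(I) <= m*(I cap Q) + m*(I \ Q), hence m*(I \ Q) >= m(I) = 10. The reverse inequality m*(I \ Q) <= m*(I) = 10 is trivial since (I \ Q) is a subset of I. Therefore m*(I \ Q) = 10.

10


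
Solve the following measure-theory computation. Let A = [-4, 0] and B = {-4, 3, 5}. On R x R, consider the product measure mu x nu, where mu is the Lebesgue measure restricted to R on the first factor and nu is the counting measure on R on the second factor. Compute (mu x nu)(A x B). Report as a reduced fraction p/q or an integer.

For a measurable rectangle A x B, the product measure satisfies
  (mu x nu)(A x B) = mu(A) * nu(B).
  mu(A) = 4.
  nu(B) = 3.
  (mu x nu)(A x B) = 4 * 3 = 12.

12


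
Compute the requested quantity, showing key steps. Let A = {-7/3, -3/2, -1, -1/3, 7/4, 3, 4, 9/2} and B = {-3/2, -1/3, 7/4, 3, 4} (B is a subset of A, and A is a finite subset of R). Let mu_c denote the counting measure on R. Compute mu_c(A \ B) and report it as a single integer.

Counting measure assigns mu_c(E) = |E| (number of elements) when E is finite. For B subset A, A \ B is the set of elements of A not in B, so |A \ B| = |A| - |B|.
|A| = 8, |B| = 5, so mu_c(A \ B) = 8 - 5 = 3.

3


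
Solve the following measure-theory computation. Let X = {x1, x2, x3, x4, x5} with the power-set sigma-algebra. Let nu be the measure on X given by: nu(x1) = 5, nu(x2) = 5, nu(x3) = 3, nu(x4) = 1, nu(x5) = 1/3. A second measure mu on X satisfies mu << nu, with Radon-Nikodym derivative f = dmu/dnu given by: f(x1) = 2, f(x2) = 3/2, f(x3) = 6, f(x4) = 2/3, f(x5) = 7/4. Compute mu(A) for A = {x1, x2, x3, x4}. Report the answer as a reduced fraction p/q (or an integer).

By the defining property of the Radon-Nikodym derivative, for every measurable set A,
  mu(A) = integral_A f dnu.
Since nu is a discrete measure concentrated on the atoms of X, the integral over A reduces to the sum
  mu(A) = sum_{x in A} f(x) * nu({x}).
Computing each term:
  x1: f(x1) * nu(x1) = 2 * 5 = 10.
  x2: f(x2) * nu(x2) = 3/2 * 5 = 15/2.
  x3: f(x3) * nu(x3) = 6 * 3 = 18.
  x4: f(x4) * nu(x4) = 2/3 * 1 = 2/3.
Summing: mu(A) = 10 + 15/2 + 18 + 2/3 = 217/6.

217/6


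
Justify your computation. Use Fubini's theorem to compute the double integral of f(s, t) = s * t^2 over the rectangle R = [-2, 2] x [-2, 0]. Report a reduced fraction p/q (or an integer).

f(s, t) is a tensor product of a function of s and a function of t, and both factors are bounded continuous (hence Lebesgue integrable) on the rectangle, so Fubini's theorem applies:
  integral_R f d(m x m) = (integral_a1^b1 s ds) * (integral_a2^b2 t^2 dt).
Inner integral in s: integral_{-2}^{2} s ds = (2^2 - (-2)^2)/2
  = 0.
Inner integral in t: integral_{-2}^{0} t^2 dt = (0^3 - (-2)^3)/3
  = 8/3.
Product: (0) * (8/3) = 0.

0


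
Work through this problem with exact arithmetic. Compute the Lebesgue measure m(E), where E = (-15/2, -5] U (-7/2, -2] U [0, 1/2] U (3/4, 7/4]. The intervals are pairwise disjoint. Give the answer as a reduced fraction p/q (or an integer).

For pairwise disjoint intervals, m(union_i I_i) = sum_i m(I_i),
and m is invariant under swapping open/closed endpoints (single points have measure 0).
So m(E) = sum_i (b_i - a_i).
  I_1 has length -5 - (-15/2) = 5/2.
  I_2 has length -2 - (-7/2) = 3/2.
  I_3 has length 1/2 - 0 = 1/2.
  I_4 has length 7/4 - 3/4 = 1.
Summing:
  m(E) = 5/2 + 3/2 + 1/2 + 1 = 11/2.

11/2


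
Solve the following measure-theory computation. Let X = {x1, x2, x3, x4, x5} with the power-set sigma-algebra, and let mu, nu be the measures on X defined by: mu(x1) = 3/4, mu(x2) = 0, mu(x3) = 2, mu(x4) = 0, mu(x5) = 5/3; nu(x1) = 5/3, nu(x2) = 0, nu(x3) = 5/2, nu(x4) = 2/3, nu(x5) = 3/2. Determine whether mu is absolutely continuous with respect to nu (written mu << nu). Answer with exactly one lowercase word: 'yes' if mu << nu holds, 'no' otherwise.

mu << nu means: every nu-null measurable set is also mu-null; equivalently, for every atom x, if nu({x}) = 0 then mu({x}) = 0.
Checking each atom:
  x1: nu = 5/3 > 0 -> no constraint.
  x2: nu = 0, mu = 0 -> consistent with mu << nu.
  x3: nu = 5/2 > 0 -> no constraint.
  x4: nu = 2/3 > 0 -> no constraint.
  x5: nu = 3/2 > 0 -> no constraint.
No atom violates the condition. Therefore mu << nu.

yes


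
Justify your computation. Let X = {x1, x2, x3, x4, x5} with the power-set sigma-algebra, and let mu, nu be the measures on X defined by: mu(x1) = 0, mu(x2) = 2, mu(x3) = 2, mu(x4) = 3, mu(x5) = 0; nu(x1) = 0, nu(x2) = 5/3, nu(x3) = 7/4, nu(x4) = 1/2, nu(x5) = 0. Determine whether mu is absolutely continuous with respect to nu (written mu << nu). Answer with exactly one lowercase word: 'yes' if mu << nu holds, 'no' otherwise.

mu << nu means: every nu-null measurable set is also mu-null; equivalently, for every atom x, if nu({x}) = 0 then mu({x}) = 0.
Checking each atom:
  x1: nu = 0, mu = 0 -> consistent with mu << nu.
  x2: nu = 5/3 > 0 -> no constraint.
  x3: nu = 7/4 > 0 -> no constraint.
  x4: nu = 1/2 > 0 -> no constraint.
  x5: nu = 0, mu = 0 -> consistent with mu << nu.
No atom violates the condition. Therefore mu << nu.

yes


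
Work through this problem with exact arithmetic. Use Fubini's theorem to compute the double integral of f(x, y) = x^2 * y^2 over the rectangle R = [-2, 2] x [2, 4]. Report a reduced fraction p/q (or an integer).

f(x, y) is a tensor product of a function of x and a function of y, and both factors are bounded continuous (hence Lebesgue integrable) on the rectangle, so Fubini's theorem applies:
  integral_R f d(m x m) = (integral_a1^b1 x^2 dx) * (integral_a2^b2 y^2 dy).
Inner integral in x: integral_{-2}^{2} x^2 dx = (2^3 - (-2)^3)/3
  = 16/3.
Inner integral in y: integral_{2}^{4} y^2 dy = (4^3 - 2^3)/3
  = 56/3.
Product: (16/3) * (56/3) = 896/9.

896/9


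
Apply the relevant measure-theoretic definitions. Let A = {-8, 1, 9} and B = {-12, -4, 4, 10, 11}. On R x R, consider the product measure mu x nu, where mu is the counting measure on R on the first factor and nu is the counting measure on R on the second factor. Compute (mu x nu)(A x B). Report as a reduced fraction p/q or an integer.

For a measurable rectangle A x B, the product measure satisfies
  (mu x nu)(A x B) = mu(A) * nu(B).
  mu(A) = 3.
  nu(B) = 5.
  (mu x nu)(A x B) = 3 * 5 = 15.

15


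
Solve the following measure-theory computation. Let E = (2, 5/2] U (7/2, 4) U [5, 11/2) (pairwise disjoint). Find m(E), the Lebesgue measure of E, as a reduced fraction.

For pairwise disjoint intervals, m(union_i I_i) = sum_i m(I_i),
and m is invariant under swapping open/closed endpoints (single points have measure 0).
So m(E) = sum_i (b_i - a_i).
  I_1 has length 5/2 - 2 = 1/2.
  I_2 has length 4 - 7/2 = 1/2.
  I_3 has length 11/2 - 5 = 1/2.
Summing:
  m(E) = 1/2 + 1/2 + 1/2 = 3/2.

3/2


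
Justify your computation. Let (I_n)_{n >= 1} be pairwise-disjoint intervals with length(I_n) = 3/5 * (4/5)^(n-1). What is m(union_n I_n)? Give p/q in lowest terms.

By countable additivity of the Lebesgue measure on pairwise disjoint measurable sets,
  m(union_{n >= 1} I_n) = sum_{n >= 1} m(I_n) = sum_{n >= 1} a * r^(n-1),
  with a = 3/5 and r = 4/5.
Since 0 < r = 4/5 < 1, the geometric series converges:
  sum_{n >= 1} a * r^(n-1) = a / (1 - r).
  = 3/5 / (1 - 4/5)
  = 3/5 / (1/5)
  = 3.

3


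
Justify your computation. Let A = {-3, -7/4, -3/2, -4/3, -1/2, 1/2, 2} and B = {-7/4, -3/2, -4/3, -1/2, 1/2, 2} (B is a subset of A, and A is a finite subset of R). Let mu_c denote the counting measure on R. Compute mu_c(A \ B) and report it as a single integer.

Counting measure assigns mu_c(E) = |E| (number of elements) when E is finite. For B subset A, A \ B is the set of elements of A not in B, so |A \ B| = |A| - |B|.
|A| = 7, |B| = 6, so mu_c(A \ B) = 7 - 6 = 1.

1


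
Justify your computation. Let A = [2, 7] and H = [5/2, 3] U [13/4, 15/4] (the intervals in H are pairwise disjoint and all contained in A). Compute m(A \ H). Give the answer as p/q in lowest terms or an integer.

The ambient interval has length m(A) = 7 - 2 = 5.
Since the holes are disjoint and sit inside A, by finite additivity
  m(H) = sum_i (b_i - a_i), and m(A \ H) = m(A) - m(H).
Computing the hole measures:
  m(H_1) = 3 - 5/2 = 1/2.
  m(H_2) = 15/4 - 13/4 = 1/2.
Summed: m(H) = 1/2 + 1/2 = 1.
So m(A \ H) = 5 - 1 = 4.

4


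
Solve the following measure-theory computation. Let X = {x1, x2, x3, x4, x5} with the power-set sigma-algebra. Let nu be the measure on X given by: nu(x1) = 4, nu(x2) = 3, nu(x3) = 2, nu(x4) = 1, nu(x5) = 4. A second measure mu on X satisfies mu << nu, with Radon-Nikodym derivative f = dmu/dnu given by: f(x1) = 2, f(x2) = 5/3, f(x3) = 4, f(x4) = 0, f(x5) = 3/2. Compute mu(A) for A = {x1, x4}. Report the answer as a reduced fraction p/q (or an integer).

By the defining property of the Radon-Nikodym derivative, for every measurable set A,
  mu(A) = integral_A f dnu.
Since nu is a discrete measure concentrated on the atoms of X, the integral over A reduces to the sum
  mu(A) = sum_{x in A} f(x) * nu({x}).
Computing each term:
  x1: f(x1) * nu(x1) = 2 * 4 = 8.
  x4: f(x4) * nu(x4) = 0 * 1 = 0.
Summing: mu(A) = 8 + 0 = 8.

8


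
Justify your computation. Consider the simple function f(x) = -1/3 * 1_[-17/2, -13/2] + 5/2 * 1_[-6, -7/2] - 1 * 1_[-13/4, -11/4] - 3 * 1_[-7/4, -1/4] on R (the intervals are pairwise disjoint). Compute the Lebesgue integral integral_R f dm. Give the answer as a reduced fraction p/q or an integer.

For a simple function f = sum_i c_i * 1_{A_i} with disjoint A_i,
  integral f dm = sum_i c_i * m(A_i).
Lengths of the A_i:
  m(A_1) = -13/2 - (-17/2) = 2.
  m(A_2) = -7/2 - (-6) = 5/2.
  m(A_3) = -11/4 - (-13/4) = 1/2.
  m(A_4) = -1/4 - (-7/4) = 3/2.
Contributions c_i * m(A_i):
  (-1/3) * (2) = -2/3.
  (5/2) * (5/2) = 25/4.
  (-1) * (1/2) = -1/2.
  (-3) * (3/2) = -9/2.
Total: -2/3 + 25/4 - 1/2 - 9/2 = 7/12.

7/12


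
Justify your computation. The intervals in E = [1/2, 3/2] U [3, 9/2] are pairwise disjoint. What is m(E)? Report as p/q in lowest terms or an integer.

For pairwise disjoint intervals, m(union_i I_i) = sum_i m(I_i),
and m is invariant under swapping open/closed endpoints (single points have measure 0).
So m(E) = sum_i (b_i - a_i).
  I_1 has length 3/2 - 1/2 = 1.
  I_2 has length 9/2 - 3 = 3/2.
Summing:
  m(E) = 1 + 3/2 = 5/2.

5/2


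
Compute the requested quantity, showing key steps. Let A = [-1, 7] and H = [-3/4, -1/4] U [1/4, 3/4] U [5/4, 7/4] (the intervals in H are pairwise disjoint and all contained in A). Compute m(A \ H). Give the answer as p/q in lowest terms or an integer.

The ambient interval has length m(A) = 7 - (-1) = 8.
Since the holes are disjoint and sit inside A, by finite additivity
  m(H) = sum_i (b_i - a_i), and m(A \ H) = m(A) - m(H).
Computing the hole measures:
  m(H_1) = -1/4 - (-3/4) = 1/2.
  m(H_2) = 3/4 - 1/4 = 1/2.
  m(H_3) = 7/4 - 5/4 = 1/2.
Summed: m(H) = 1/2 + 1/2 + 1/2 = 3/2.
So m(A \ H) = 8 - 3/2 = 13/2.

13/2


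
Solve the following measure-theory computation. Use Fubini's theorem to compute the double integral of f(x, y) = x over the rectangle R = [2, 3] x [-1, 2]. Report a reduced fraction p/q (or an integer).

f(x, y) is a tensor product of a function of x and a function of y, and both factors are bounded continuous (hence Lebesgue integrable) on the rectangle, so Fubini's theorem applies:
  integral_R f d(m x m) = (integral_a1^b1 x dx) * (integral_a2^b2 1 dy).
Inner integral in x: integral_{2}^{3} x dx = (3^2 - 2^2)/2
  = 5/2.
Inner integral in y: integral_{-1}^{2} 1 dy = (2^1 - (-1)^1)/1
  = 3.
Product: (5/2) * (3) = 15/2.

15/2


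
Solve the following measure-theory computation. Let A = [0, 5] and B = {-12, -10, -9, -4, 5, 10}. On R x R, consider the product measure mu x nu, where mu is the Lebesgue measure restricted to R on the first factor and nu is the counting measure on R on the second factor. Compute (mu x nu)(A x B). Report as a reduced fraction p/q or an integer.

For a measurable rectangle A x B, the product measure satisfies
  (mu x nu)(A x B) = mu(A) * nu(B).
  mu(A) = 5.
  nu(B) = 6.
  (mu x nu)(A x B) = 5 * 6 = 30.

30


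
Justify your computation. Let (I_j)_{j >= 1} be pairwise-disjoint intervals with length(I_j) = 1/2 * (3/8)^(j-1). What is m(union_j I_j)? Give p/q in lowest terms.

By countable additivity of the Lebesgue measure on pairwise disjoint measurable sets,
  m(union_{j >= 1} I_j) = sum_{j >= 1} m(I_j) = sum_{j >= 1} a * r^(j-1),
  with a = 1/2 and r = 3/8.
Since 0 < r = 3/8 < 1, the geometric series converges:
  sum_{j >= 1} a * r^(j-1) = a / (1 - r).
  = 1/2 / (1 - 3/8)
  = 1/2 / (5/8)
  = 4/5.

4/5


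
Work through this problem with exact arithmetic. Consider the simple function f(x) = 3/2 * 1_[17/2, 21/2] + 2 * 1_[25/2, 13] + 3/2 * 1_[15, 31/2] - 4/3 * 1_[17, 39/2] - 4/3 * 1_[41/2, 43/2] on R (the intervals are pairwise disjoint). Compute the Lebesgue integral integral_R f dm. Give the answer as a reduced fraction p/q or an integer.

For a simple function f = sum_i c_i * 1_{A_i} with disjoint A_i,
  integral f dm = sum_i c_i * m(A_i).
Lengths of the A_i:
  m(A_1) = 21/2 - 17/2 = 2.
  m(A_2) = 13 - 25/2 = 1/2.
  m(A_3) = 31/2 - 15 = 1/2.
  m(A_4) = 39/2 - 17 = 5/2.
  m(A_5) = 43/2 - 41/2 = 1.
Contributions c_i * m(A_i):
  (3/2) * (2) = 3.
  (2) * (1/2) = 1.
  (3/2) * (1/2) = 3/4.
  (-4/3) * (5/2) = -10/3.
  (-4/3) * (1) = -4/3.
Total: 3 + 1 + 3/4 - 10/3 - 4/3 = 1/12.

1/12


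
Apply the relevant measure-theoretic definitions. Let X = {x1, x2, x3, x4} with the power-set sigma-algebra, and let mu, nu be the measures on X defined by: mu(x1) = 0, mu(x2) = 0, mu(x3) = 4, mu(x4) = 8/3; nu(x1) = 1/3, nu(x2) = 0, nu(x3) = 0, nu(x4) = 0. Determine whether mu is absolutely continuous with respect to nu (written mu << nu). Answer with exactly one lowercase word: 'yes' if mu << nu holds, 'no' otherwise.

mu << nu means: every nu-null measurable set is also mu-null; equivalently, for every atom x, if nu({x}) = 0 then mu({x}) = 0.
Checking each atom:
  x1: nu = 1/3 > 0 -> no constraint.
  x2: nu = 0, mu = 0 -> consistent with mu << nu.
  x3: nu = 0, mu = 4 > 0 -> violates mu << nu.
  x4: nu = 0, mu = 8/3 > 0 -> violates mu << nu.
The atom(s) x3, x4 violate the condition (nu = 0 but mu > 0). Therefore mu is NOT absolutely continuous w.r.t. nu.

no


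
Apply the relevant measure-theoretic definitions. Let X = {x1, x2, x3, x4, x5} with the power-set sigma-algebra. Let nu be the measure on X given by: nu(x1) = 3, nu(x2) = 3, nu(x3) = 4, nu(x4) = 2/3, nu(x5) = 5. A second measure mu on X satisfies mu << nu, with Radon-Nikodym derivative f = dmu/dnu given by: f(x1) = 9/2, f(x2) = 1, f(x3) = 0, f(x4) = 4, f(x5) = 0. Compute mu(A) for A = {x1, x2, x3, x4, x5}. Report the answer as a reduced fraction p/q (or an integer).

By the defining property of the Radon-Nikodym derivative, for every measurable set A,
  mu(A) = integral_A f dnu.
Since nu is a discrete measure concentrated on the atoms of X, the integral over A reduces to the sum
  mu(A) = sum_{x in A} f(x) * nu({x}).
Computing each term:
  x1: f(x1) * nu(x1) = 9/2 * 3 = 27/2.
  x2: f(x2) * nu(x2) = 1 * 3 = 3.
  x3: f(x3) * nu(x3) = 0 * 4 = 0.
  x4: f(x4) * nu(x4) = 4 * 2/3 = 8/3.
  x5: f(x5) * nu(x5) = 0 * 5 = 0.
Summing: mu(A) = 27/2 + 3 + 0 + 8/3 + 0 = 115/6.

115/6


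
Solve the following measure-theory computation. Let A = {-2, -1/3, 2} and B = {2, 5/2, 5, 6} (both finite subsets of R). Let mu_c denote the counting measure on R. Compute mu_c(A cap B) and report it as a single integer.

Counting measure on a finite set equals cardinality. mu_c(A cap B) = |A cap B| (elements appearing in both).
Enumerating the elements of A that also lie in B gives 1 element(s).
So mu_c(A cap B) = 1.

1


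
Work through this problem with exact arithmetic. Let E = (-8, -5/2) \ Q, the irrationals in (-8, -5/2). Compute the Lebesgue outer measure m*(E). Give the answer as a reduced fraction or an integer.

The interval I = (-8, -5/2) has m(I) = -5/2 - (-8) = 11/2 (endpoints are measure-zero, so open/closed/half-open agree). Write I = (I cap Q) u (I \ Q). The rationals in I are countable, so m*(I cap Q) = 0 (cover each rational by intervals whose total length is arbitrarily small). By countable subadditivity m*(I) <= m*(I cap Q) + m*(I \ Q), hence m*(I \ Q) >= m(I) = 11/2. The reverse inequality m*(I \ Q) <= m*(I) = 11/2 is trivial since (I \ Q) is a subset of I. Therefore m*(I \ Q) = 11/2.

11/2


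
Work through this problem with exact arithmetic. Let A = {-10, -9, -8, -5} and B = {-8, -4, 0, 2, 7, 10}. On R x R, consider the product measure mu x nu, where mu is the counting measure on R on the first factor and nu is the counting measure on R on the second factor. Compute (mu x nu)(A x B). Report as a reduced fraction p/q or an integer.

For a measurable rectangle A x B, the product measure satisfies
  (mu x nu)(A x B) = mu(A) * nu(B).
  mu(A) = 4.
  nu(B) = 6.
  (mu x nu)(A x B) = 4 * 6 = 24.

24


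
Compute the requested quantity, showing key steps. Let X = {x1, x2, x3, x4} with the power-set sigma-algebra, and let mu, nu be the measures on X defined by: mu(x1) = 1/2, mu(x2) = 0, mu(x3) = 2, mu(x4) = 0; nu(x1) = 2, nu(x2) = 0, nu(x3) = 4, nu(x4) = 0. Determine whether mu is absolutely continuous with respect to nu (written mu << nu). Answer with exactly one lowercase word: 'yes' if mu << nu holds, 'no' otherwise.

mu << nu means: every nu-null measurable set is also mu-null; equivalently, for every atom x, if nu({x}) = 0 then mu({x}) = 0.
Checking each atom:
  x1: nu = 2 > 0 -> no constraint.
  x2: nu = 0, mu = 0 -> consistent with mu << nu.
  x3: nu = 4 > 0 -> no constraint.
  x4: nu = 0, mu = 0 -> consistent with mu << nu.
No atom violates the condition. Therefore mu << nu.

yes


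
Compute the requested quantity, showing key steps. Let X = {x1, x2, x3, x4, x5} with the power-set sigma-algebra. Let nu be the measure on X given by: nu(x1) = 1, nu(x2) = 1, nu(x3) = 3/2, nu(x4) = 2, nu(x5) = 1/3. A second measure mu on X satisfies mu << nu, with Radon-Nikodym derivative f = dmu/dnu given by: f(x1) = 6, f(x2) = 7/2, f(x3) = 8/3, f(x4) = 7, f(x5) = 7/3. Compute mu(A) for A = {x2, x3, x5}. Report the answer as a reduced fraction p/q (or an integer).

By the defining property of the Radon-Nikodym derivative, for every measurable set A,
  mu(A) = integral_A f dnu.
Since nu is a discrete measure concentrated on the atoms of X, the integral over A reduces to the sum
  mu(A) = sum_{x in A} f(x) * nu({x}).
Computing each term:
  x2: f(x2) * nu(x2) = 7/2 * 1 = 7/2.
  x3: f(x3) * nu(x3) = 8/3 * 3/2 = 4.
  x5: f(x5) * nu(x5) = 7/3 * 1/3 = 7/9.
Summing: mu(A) = 7/2 + 4 + 7/9 = 149/18.

149/18


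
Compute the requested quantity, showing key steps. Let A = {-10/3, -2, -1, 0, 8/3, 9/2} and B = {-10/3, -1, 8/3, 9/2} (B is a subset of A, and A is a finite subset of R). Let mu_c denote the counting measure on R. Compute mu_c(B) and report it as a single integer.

Counting measure assigns mu_c(E) = |E| (number of elements) when E is finite.
B has 4 element(s), so mu_c(B) = 4.

4


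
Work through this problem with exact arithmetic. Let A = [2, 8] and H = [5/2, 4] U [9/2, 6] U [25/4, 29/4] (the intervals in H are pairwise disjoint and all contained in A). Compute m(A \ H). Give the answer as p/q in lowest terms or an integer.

The ambient interval has length m(A) = 8 - 2 = 6.
Since the holes are disjoint and sit inside A, by finite additivity
  m(H) = sum_i (b_i - a_i), and m(A \ H) = m(A) - m(H).
Computing the hole measures:
  m(H_1) = 4 - 5/2 = 3/2.
  m(H_2) = 6 - 9/2 = 3/2.
  m(H_3) = 29/4 - 25/4 = 1.
Summed: m(H) = 3/2 + 3/2 + 1 = 4.
So m(A \ H) = 6 - 4 = 2.

2


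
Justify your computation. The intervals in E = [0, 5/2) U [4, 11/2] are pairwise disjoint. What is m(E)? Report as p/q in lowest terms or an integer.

For pairwise disjoint intervals, m(union_i I_i) = sum_i m(I_i),
and m is invariant under swapping open/closed endpoints (single points have measure 0).
So m(E) = sum_i (b_i - a_i).
  I_1 has length 5/2 - 0 = 5/2.
  I_2 has length 11/2 - 4 = 3/2.
Summing:
  m(E) = 5/2 + 3/2 = 4.

4


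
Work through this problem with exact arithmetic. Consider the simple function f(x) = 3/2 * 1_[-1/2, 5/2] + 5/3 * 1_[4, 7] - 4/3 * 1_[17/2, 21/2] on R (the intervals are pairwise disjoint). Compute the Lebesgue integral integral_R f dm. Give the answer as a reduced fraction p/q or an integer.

For a simple function f = sum_i c_i * 1_{A_i} with disjoint A_i,
  integral f dm = sum_i c_i * m(A_i).
Lengths of the A_i:
  m(A_1) = 5/2 - (-1/2) = 3.
  m(A_2) = 7 - 4 = 3.
  m(A_3) = 21/2 - 17/2 = 2.
Contributions c_i * m(A_i):
  (3/2) * (3) = 9/2.
  (5/3) * (3) = 5.
  (-4/3) * (2) = -8/3.
Total: 9/2 + 5 - 8/3 = 41/6.

41/6


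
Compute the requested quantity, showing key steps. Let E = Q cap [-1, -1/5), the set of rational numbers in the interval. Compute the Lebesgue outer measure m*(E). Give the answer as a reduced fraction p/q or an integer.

E = Q cap [-1, -1/5) is a subset of Q, which is countable. Enumerate Q = {q_1, q_2, ...}; for any eps > 0, cover q_k by the open interval (q_k - eps/2^(k+1), q_k + eps/2^(k+1)), of length eps/2^k. The total cover length is sum_{k>=1} eps/2^k = eps. Hence m*(E) <= m*(Q) <= eps for every eps > 0, and since outer measure is non-negative, m*(E) = 0.

0


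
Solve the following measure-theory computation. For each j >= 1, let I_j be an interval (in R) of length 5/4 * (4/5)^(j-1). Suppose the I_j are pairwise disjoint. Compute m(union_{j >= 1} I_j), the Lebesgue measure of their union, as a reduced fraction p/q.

By countable additivity of the Lebesgue measure on pairwise disjoint measurable sets,
  m(union_{j >= 1} I_j) = sum_{j >= 1} m(I_j) = sum_{j >= 1} a * r^(j-1),
  with a = 5/4 and r = 4/5.
Since 0 < r = 4/5 < 1, the geometric series converges:
  sum_{j >= 1} a * r^(j-1) = a / (1 - r).
  = 5/4 / (1 - 4/5)
  = 5/4 / (1/5)
  = 25/4.

25/4


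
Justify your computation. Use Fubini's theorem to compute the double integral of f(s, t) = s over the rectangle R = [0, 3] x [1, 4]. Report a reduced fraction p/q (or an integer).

f(s, t) is a tensor product of a function of s and a function of t, and both factors are bounded continuous (hence Lebesgue integrable) on the rectangle, so Fubini's theorem applies:
  integral_R f d(m x m) = (integral_a1^b1 s ds) * (integral_a2^b2 1 dt).
Inner integral in s: integral_{0}^{3} s ds = (3^2 - 0^2)/2
  = 9/2.
Inner integral in t: integral_{1}^{4} 1 dt = (4^1 - 1^1)/1
  = 3.
Product: (9/2) * (3) = 27/2.

27/2


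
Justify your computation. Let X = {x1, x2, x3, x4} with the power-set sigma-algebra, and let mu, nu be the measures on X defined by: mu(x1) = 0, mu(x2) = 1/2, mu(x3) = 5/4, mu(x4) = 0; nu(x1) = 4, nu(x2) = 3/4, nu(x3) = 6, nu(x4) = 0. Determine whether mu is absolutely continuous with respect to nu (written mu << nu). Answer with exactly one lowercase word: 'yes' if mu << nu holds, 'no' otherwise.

mu << nu means: every nu-null measurable set is also mu-null; equivalently, for every atom x, if nu({x}) = 0 then mu({x}) = 0.
Checking each atom:
  x1: nu = 4 > 0 -> no constraint.
  x2: nu = 3/4 > 0 -> no constraint.
  x3: nu = 6 > 0 -> no constraint.
  x4: nu = 0, mu = 0 -> consistent with mu << nu.
No atom violates the condition. Therefore mu << nu.

yes


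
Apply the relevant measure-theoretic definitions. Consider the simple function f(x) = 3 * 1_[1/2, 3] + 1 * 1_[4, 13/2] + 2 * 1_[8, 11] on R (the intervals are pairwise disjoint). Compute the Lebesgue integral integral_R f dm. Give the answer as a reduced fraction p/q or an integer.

For a simple function f = sum_i c_i * 1_{A_i} with disjoint A_i,
  integral f dm = sum_i c_i * m(A_i).
Lengths of the A_i:
  m(A_1) = 3 - 1/2 = 5/2.
  m(A_2) = 13/2 - 4 = 5/2.
  m(A_3) = 11 - 8 = 3.
Contributions c_i * m(A_i):
  (3) * (5/2) = 15/2.
  (1) * (5/2) = 5/2.
  (2) * (3) = 6.
Total: 15/2 + 5/2 + 6 = 16.

16


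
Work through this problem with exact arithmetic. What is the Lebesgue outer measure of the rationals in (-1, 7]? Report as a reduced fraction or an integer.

E = Q cap (-1, 7] is a subset of Q, which is countable. Enumerate Q = {q_1, q_2, ...}; for any eps > 0, cover q_k by the open interval (q_k - eps/2^(k+1), q_k + eps/2^(k+1)), of length eps/2^k. The total cover length is sum_{k>=1} eps/2^k = eps. Hence m*(E) <= m*(Q) <= eps for every eps > 0, and since outer measure is non-negative, m*(E) = 0.

0


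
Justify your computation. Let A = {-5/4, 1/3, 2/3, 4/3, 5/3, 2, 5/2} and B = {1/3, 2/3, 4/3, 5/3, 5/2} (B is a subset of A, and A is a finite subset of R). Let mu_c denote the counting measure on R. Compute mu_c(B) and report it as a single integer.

Counting measure assigns mu_c(E) = |E| (number of elements) when E is finite.
B has 5 element(s), so mu_c(B) = 5.

5


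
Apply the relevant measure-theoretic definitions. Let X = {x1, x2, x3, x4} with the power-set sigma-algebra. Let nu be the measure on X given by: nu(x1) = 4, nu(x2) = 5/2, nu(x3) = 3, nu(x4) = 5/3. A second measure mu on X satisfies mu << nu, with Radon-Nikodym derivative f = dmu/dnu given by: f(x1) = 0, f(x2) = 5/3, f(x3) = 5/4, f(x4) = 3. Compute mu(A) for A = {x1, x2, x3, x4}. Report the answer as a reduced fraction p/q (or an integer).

By the defining property of the Radon-Nikodym derivative, for every measurable set A,
  mu(A) = integral_A f dnu.
Since nu is a discrete measure concentrated on the atoms of X, the integral over A reduces to the sum
  mu(A) = sum_{x in A} f(x) * nu({x}).
Computing each term:
  x1: f(x1) * nu(x1) = 0 * 4 = 0.
  x2: f(x2) * nu(x2) = 5/3 * 5/2 = 25/6.
  x3: f(x3) * nu(x3) = 5/4 * 3 = 15/4.
  x4: f(x4) * nu(x4) = 3 * 5/3 = 5.
Summing: mu(A) = 0 + 25/6 + 15/4 + 5 = 155/12.

155/12


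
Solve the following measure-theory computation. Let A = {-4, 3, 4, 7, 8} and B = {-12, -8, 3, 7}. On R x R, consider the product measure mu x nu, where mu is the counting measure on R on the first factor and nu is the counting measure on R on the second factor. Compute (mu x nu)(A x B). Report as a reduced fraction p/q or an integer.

For a measurable rectangle A x B, the product measure satisfies
  (mu x nu)(A x B) = mu(A) * nu(B).
  mu(A) = 5.
  nu(B) = 4.
  (mu x nu)(A x B) = 5 * 4 = 20.

20


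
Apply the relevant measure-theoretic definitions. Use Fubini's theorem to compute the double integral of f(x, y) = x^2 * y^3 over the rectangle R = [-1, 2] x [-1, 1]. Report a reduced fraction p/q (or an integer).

f(x, y) is a tensor product of a function of x and a function of y, and both factors are bounded continuous (hence Lebesgue integrable) on the rectangle, so Fubini's theorem applies:
  integral_R f d(m x m) = (integral_a1^b1 x^2 dx) * (integral_a2^b2 y^3 dy).
Inner integral in x: integral_{-1}^{2} x^2 dx = (2^3 - (-1)^3)/3
  = 3.
Inner integral in y: integral_{-1}^{1} y^3 dy = (1^4 - (-1)^4)/4
  = 0.
Product: (3) * (0) = 0.

0


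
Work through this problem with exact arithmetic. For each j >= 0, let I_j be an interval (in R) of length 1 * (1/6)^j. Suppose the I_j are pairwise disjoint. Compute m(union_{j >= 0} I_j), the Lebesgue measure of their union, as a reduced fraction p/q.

By countable additivity of the Lebesgue measure on pairwise disjoint measurable sets,
  m(union_{j >= 0} I_j) = sum_{j >= 0} m(I_j) = sum_{j >= 0} a * r^j,
  with a = 1 and r = 1/6.
Since 0 < r = 1/6 < 1, the geometric series converges:
  sum_{j >= 0} a * r^j = a / (1 - r).
  = 1 / (1 - 1/6)
  = 1 / (5/6)
  = 6/5.

6/5


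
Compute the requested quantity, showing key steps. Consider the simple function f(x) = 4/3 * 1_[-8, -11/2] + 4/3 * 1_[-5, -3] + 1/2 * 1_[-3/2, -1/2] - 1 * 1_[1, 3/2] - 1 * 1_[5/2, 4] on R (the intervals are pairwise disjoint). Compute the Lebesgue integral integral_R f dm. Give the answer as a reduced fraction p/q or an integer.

For a simple function f = sum_i c_i * 1_{A_i} with disjoint A_i,
  integral f dm = sum_i c_i * m(A_i).
Lengths of the A_i:
  m(A_1) = -11/2 - (-8) = 5/2.
  m(A_2) = -3 - (-5) = 2.
  m(A_3) = -1/2 - (-3/2) = 1.
  m(A_4) = 3/2 - 1 = 1/2.
  m(A_5) = 4 - 5/2 = 3/2.
Contributions c_i * m(A_i):
  (4/3) * (5/2) = 10/3.
  (4/3) * (2) = 8/3.
  (1/2) * (1) = 1/2.
  (-1) * (1/2) = -1/2.
  (-1) * (3/2) = -3/2.
Total: 10/3 + 8/3 + 1/2 - 1/2 - 3/2 = 9/2.

9/2


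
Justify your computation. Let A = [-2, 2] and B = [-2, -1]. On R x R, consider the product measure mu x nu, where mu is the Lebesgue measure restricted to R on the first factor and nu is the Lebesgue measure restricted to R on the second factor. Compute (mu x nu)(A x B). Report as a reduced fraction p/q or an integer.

For a measurable rectangle A x B, the product measure satisfies
  (mu x nu)(A x B) = mu(A) * nu(B).
  mu(A) = 4.
  nu(B) = 1.
  (mu x nu)(A x B) = 4 * 1 = 4.

4


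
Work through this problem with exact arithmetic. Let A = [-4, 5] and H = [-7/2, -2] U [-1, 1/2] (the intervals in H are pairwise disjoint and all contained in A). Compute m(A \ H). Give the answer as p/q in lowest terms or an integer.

The ambient interval has length m(A) = 5 - (-4) = 9.
Since the holes are disjoint and sit inside A, by finite additivity
  m(H) = sum_i (b_i - a_i), and m(A \ H) = m(A) - m(H).
Computing the hole measures:
  m(H_1) = -2 - (-7/2) = 3/2.
  m(H_2) = 1/2 - (-1) = 3/2.
Summed: m(H) = 3/2 + 3/2 = 3.
So m(A \ H) = 9 - 3 = 6.

6


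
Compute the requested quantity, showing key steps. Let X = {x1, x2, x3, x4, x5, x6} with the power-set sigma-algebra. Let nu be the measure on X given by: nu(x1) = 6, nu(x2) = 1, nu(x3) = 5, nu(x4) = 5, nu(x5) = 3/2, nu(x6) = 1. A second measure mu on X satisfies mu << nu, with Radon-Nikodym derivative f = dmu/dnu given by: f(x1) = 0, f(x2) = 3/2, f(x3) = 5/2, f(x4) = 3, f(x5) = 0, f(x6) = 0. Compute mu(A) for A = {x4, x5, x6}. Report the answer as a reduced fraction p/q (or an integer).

By the defining property of the Radon-Nikodym derivative, for every measurable set A,
  mu(A) = integral_A f dnu.
Since nu is a discrete measure concentrated on the atoms of X, the integral over A reduces to the sum
  mu(A) = sum_{x in A} f(x) * nu({x}).
Computing each term:
  x4: f(x4) * nu(x4) = 3 * 5 = 15.
  x5: f(x5) * nu(x5) = 0 * 3/2 = 0.
  x6: f(x6) * nu(x6) = 0 * 1 = 0.
Summing: mu(A) = 15 + 0 + 0 = 15.

15


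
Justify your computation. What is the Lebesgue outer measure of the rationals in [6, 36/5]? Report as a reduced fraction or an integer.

The set Q cap [6, 36/5] is countable (a subset of the countable set Q). Lebesgue outer measure of any countable set is 0: each singleton {q} has m*({q}) = 0, and by countable subadditivity m*(union_k {q_k}) <= sum_k m*({q_k}) = sum_k 0 = 0. The reverse inequality m*(E) >= 0 is automatic. So m*(Q cap [6, 36/5]) = 0.

0


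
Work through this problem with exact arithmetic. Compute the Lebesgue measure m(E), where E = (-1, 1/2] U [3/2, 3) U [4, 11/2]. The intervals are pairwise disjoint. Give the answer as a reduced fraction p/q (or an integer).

For pairwise disjoint intervals, m(union_i I_i) = sum_i m(I_i),
and m is invariant under swapping open/closed endpoints (single points have measure 0).
So m(E) = sum_i (b_i - a_i).
  I_1 has length 1/2 - (-1) = 3/2.
  I_2 has length 3 - 3/2 = 3/2.
  I_3 has length 11/2 - 4 = 3/2.
Summing:
  m(E) = 3/2 + 3/2 + 3/2 = 9/2.

9/2


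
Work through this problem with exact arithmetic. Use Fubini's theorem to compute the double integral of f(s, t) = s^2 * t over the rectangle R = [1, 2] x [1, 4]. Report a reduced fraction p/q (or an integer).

f(s, t) is a tensor product of a function of s and a function of t, and both factors are bounded continuous (hence Lebesgue integrable) on the rectangle, so Fubini's theorem applies:
  integral_R f d(m x m) = (integral_a1^b1 s^2 ds) * (integral_a2^b2 t dt).
Inner integral in s: integral_{1}^{2} s^2 ds = (2^3 - 1^3)/3
  = 7/3.
Inner integral in t: integral_{1}^{4} t dt = (4^2 - 1^2)/2
  = 15/2.
Product: (7/3) * (15/2) = 35/2.

35/2


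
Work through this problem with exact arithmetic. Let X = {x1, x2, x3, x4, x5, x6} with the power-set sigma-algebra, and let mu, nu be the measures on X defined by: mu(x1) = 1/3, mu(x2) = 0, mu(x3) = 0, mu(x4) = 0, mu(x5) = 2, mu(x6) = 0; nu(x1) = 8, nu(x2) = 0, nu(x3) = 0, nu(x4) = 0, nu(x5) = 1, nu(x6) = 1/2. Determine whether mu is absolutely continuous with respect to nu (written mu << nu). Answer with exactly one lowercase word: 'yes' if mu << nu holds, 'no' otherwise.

mu << nu means: every nu-null measurable set is also mu-null; equivalently, for every atom x, if nu({x}) = 0 then mu({x}) = 0.
Checking each atom:
  x1: nu = 8 > 0 -> no constraint.
  x2: nu = 0, mu = 0 -> consistent with mu << nu.
  x3: nu = 0, mu = 0 -> consistent with mu << nu.
  x4: nu = 0, mu = 0 -> consistent with mu << nu.
  x5: nu = 1 > 0 -> no constraint.
  x6: nu = 1/2 > 0 -> no constraint.
No atom violates the condition. Therefore mu << nu.

yes


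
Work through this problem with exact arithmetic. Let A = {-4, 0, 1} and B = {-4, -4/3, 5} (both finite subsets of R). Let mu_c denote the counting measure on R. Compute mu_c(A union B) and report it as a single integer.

Counting measure on a finite set equals cardinality. By inclusion-exclusion, |A union B| = |A| + |B| - |A cap B|.
|A| = 3, |B| = 3, |A cap B| = 1.
So mu_c(A union B) = 3 + 3 - 1 = 5.

5


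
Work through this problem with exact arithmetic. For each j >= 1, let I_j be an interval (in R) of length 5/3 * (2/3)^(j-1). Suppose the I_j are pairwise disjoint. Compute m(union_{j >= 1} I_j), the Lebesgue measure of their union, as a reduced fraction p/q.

By countable additivity of the Lebesgue measure on pairwise disjoint measurable sets,
  m(union_{j >= 1} I_j) = sum_{j >= 1} m(I_j) = sum_{j >= 1} a * r^(j-1),
  with a = 5/3 and r = 2/3.
Since 0 < r = 2/3 < 1, the geometric series converges:
  sum_{j >= 1} a * r^(j-1) = a / (1 - r).
  = 5/3 / (1 - 2/3)
  = 5/3 / (1/3)
  = 5.

5


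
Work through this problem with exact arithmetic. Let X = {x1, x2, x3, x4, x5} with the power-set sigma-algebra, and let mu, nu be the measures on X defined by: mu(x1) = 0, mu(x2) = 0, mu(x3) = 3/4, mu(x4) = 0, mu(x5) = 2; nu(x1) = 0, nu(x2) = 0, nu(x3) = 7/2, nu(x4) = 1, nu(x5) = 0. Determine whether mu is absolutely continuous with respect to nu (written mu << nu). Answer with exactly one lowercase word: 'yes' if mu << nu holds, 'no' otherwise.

mu << nu means: every nu-null measurable set is also mu-null; equivalently, for every atom x, if nu({x}) = 0 then mu({x}) = 0.
Checking each atom:
  x1: nu = 0, mu = 0 -> consistent with mu << nu.
  x2: nu = 0, mu = 0 -> consistent with mu << nu.
  x3: nu = 7/2 > 0 -> no constraint.
  x4: nu = 1 > 0 -> no constraint.
  x5: nu = 0, mu = 2 > 0 -> violates mu << nu.
The atom(s) x5 violate the condition (nu = 0 but mu > 0). Therefore mu is NOT absolutely continuous w.r.t. nu.

no


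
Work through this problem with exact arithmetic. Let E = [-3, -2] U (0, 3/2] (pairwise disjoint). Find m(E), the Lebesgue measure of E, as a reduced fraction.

For pairwise disjoint intervals, m(union_i I_i) = sum_i m(I_i),
and m is invariant under swapping open/closed endpoints (single points have measure 0).
So m(E) = sum_i (b_i - a_i).
  I_1 has length -2 - (-3) = 1.
  I_2 has length 3/2 - 0 = 3/2.
Summing:
  m(E) = 1 + 3/2 = 5/2.

5/2


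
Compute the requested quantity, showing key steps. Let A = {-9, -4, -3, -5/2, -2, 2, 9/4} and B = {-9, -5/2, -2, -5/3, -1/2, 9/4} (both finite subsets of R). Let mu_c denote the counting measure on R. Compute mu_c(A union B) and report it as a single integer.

Counting measure on a finite set equals cardinality. By inclusion-exclusion, |A union B| = |A| + |B| - |A cap B|.
|A| = 7, |B| = 6, |A cap B| = 4.
So mu_c(A union B) = 7 + 6 - 4 = 9.

9


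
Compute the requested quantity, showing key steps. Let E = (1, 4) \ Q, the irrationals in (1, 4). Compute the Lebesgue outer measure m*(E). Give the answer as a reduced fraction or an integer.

The interval I = (1, 4) has m(I) = 4 - 1 = 3 (endpoints are measure-zero, so open/closed/half-open agree). Write I = (I cap Q) u (I \ Q). The rationals in I are countable, so m*(I cap Q) = 0 (cover each rational by intervals whose total length is arbitrarily small). By countable subadditivity m*(I) <= m*(I cap Q) + m*(I \ Q), hence m*(I \ Q) >= m(I) = 3. The reverse inequality m*(I \ Q) <= m*(I) = 3 is trivial since (I \ Q) is a subset of I. Therefore m*(I \ Q) = 3.

3


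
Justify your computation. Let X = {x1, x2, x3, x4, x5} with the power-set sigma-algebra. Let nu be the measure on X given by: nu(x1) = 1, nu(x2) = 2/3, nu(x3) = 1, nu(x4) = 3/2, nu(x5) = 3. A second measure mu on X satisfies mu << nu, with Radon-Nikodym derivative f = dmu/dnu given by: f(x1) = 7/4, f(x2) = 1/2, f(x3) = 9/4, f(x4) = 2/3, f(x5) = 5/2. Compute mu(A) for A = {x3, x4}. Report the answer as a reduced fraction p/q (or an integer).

By the defining property of the Radon-Nikodym derivative, for every measurable set A,
  mu(A) = integral_A f dnu.
Since nu is a discrete measure concentrated on the atoms of X, the integral over A reduces to the sum
  mu(A) = sum_{x in A} f(x) * nu({x}).
Computing each term:
  x3: f(x3) * nu(x3) = 9/4 * 1 = 9/4.
  x4: f(x4) * nu(x4) = 2/3 * 3/2 = 1.
Summing: mu(A) = 9/4 + 1 = 13/4.

13/4


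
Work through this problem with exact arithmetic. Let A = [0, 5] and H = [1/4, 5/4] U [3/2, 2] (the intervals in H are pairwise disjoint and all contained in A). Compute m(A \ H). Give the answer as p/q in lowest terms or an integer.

The ambient interval has length m(A) = 5 - 0 = 5.
Since the holes are disjoint and sit inside A, by finite additivity
  m(H) = sum_i (b_i - a_i), and m(A \ H) = m(A) - m(H).
Computing the hole measures:
  m(H_1) = 5/4 - 1/4 = 1.
  m(H_2) = 2 - 3/2 = 1/2.
Summed: m(H) = 1 + 1/2 = 3/2.
So m(A \ H) = 5 - 3/2 = 7/2.

7/2


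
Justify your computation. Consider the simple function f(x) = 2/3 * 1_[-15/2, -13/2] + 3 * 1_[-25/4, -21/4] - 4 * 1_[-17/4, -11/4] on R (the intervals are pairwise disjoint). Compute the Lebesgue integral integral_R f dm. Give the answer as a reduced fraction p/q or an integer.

For a simple function f = sum_i c_i * 1_{A_i} with disjoint A_i,
  integral f dm = sum_i c_i * m(A_i).
Lengths of the A_i:
  m(A_1) = -13/2 - (-15/2) = 1.
  m(A_2) = -21/4 - (-25/4) = 1.
  m(A_3) = -11/4 - (-17/4) = 3/2.
Contributions c_i * m(A_i):
  (2/3) * (1) = 2/3.
  (3) * (1) = 3.
  (-4) * (3/2) = -6.
Total: 2/3 + 3 - 6 = -7/3.

-7/3


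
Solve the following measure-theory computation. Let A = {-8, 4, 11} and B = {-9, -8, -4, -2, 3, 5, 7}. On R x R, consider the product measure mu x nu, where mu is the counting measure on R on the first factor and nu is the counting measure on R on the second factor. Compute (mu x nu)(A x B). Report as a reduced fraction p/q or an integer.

For a measurable rectangle A x B, the product measure satisfies
  (mu x nu)(A x B) = mu(A) * nu(B).
  mu(A) = 3.
  nu(B) = 7.
  (mu x nu)(A x B) = 3 * 7 = 21.

21


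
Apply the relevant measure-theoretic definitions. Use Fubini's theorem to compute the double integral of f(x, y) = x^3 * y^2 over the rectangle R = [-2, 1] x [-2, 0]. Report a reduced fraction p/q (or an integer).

f(x, y) is a tensor product of a function of x and a function of y, and both factors are bounded continuous (hence Lebesgue integrable) on the rectangle, so Fubini's theorem applies:
  integral_R f d(m x m) = (integral_a1^b1 x^3 dx) * (integral_a2^b2 y^2 dy).
Inner integral in x: integral_{-2}^{1} x^3 dx = (1^4 - (-2)^4)/4
  = -15/4.
Inner integral in y: integral_{-2}^{0} y^2 dy = (0^3 - (-2)^3)/3
  = 8/3.
Product: (-15/4) * (8/3) = -10.

-10
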